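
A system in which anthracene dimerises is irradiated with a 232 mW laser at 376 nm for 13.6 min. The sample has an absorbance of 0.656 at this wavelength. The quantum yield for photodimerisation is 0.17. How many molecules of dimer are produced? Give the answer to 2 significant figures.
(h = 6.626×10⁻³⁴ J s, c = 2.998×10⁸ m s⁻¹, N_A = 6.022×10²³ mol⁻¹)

4.7×10¹⁹ molecules

Photon energy at 376 nm: hc/λ = (6.626×10⁻³⁴)(2.998×10⁸)/(376×10⁻⁹) = 5.283×10⁻¹⁹ J.
Energy delivered: (232 mW)(816 s) = 189.3 J.
Photons incident: 189.3 / 5.283×10⁻¹⁹ = 3.583×10²⁰, i.e. 3.583×10²⁰/6.022×10²³ = 5.950×10⁻⁴ mol.
Fraction absorbed: 1 − 10^(−0.656) = 0.7792.
Photons absorbed: 0.7792 × 5.950×10⁻⁴ = 4.636×10⁻⁴ mol.
Product: Φ × n_abs = 0.17 × 4.636×10⁻⁴ = 7.881×10⁻⁵ mol.
As a count: 7.881×10⁻⁵ × 6.022×10²³ = 4.7×10¹⁹.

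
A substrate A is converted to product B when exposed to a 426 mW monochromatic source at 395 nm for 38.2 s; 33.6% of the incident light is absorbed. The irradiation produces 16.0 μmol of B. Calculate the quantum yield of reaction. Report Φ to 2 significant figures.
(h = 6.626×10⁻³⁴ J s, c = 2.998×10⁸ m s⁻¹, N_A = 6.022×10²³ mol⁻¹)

Product: 16.0 μmol = 1.60×10⁻⁵ mol.
Photon energy at 395 nm: hc/λ = (6.626×10⁻³⁴)(2.998×10⁸)/(395×10⁻⁹) = 5.029×10⁻¹⁹ J.
Energy delivered: (426 mW)(38.2 s) = 16.27 J.
Photons incident: 16.27 / 5.029×10⁻¹⁹ = 3.235×10¹⁹, i.e. 3.235×10¹⁹/6.022×10²³ = 5.372×10⁻⁵ mol.
Photons absorbed: 0.336 × 5.372×10⁻⁵ = 1.805×10⁻⁵ mol.
Φ = 1.60×10⁻⁵ mol / 1.805×10⁻⁵ mol photons = 0.89.

Φ = 0.89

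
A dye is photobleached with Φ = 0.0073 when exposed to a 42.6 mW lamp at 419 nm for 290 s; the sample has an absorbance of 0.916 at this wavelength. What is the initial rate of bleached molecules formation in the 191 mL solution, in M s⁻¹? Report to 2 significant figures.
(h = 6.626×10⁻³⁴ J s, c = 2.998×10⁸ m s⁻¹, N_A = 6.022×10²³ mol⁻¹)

5.0×10⁻⁹ M s⁻¹

Photon energy at 419 nm: hc/λ = (6.626×10⁻³⁴)(2.998×10⁸)/(419×10⁻⁹) = 4.741×10⁻¹⁹ J.
Energy delivered: (42.6 mW)(290 s) = 12.35 J.
Photons incident: 12.35 / 4.741×10⁻¹⁹ = 2.605×10¹⁹, i.e. 2.605×10¹⁹/6.022×10²³ = 4.326×10⁻⁵ mol.
Fraction absorbed: 1 − 10^(−0.916) = 0.8787.
Photons absorbed: 0.8787 × 4.326×10⁻⁵ = 3.801×10⁻⁵ mol.
Product formed: 0.0073 × 3.801×10⁻⁵ = 2.775×10⁻⁷ mol.
Rate: 2.775×10⁻⁷ mol / (290 s × 0.191 L) = 5.0×10⁻⁹ M s⁻¹.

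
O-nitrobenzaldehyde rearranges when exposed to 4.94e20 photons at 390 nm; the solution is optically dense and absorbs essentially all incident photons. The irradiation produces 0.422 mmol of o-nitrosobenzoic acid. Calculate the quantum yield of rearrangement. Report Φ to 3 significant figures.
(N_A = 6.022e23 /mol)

Φ = 0.514

Product: 0.422 mmol = 4.22e-4 mol.
Moles of photons: 4.94e20 / 6.022e23 = 8.203e-4 mol.
Φ = 4.22e-4 mol / 8.203e-4 mol photons = 0.514.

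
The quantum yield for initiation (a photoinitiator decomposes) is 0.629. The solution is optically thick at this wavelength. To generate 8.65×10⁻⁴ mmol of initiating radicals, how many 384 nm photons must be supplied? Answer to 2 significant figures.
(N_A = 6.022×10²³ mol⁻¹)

8.3×10¹⁷ photons

Product: 8.65×10⁻⁴ mmol = 8.65×10⁻⁷ mol.
Photons that must be absorbed: 8.65×10⁻⁷ / 0.629 = 1.375×10⁻⁶ mol.
Photon count: 1.375×10⁻⁶ × 6.022×10²³ = 8.3×10¹⁷.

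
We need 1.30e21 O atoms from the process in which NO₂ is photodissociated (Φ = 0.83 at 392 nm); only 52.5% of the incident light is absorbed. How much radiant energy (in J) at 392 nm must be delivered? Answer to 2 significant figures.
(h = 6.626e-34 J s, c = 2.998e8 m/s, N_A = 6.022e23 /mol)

1500 J

Product: 1.30e21 / 6.022e23 = 0.002159 mol.
Photons that must be absorbed: 0.002159 / 0.83 = 0.002601 mol.
Incident photons needed: 0.002601 / 0.525 = 0.004954 mol.
Photon energy: hc/λ = 5.068e-19 J; per mole, 3.052e5 J mol⁻¹.
Energy required: 0.004954 × 3.052e5 = 1500 J.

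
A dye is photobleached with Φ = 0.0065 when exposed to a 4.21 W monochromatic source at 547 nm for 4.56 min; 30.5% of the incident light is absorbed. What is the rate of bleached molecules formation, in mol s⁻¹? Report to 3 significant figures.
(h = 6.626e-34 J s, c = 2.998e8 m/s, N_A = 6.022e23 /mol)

Photon energy at 547 nm: hc/λ = (6.626e-34)(2.998e8)/(547e-9) = 3.632e-19 J.
Energy delivered: (4.21 W)(273.6 s) = 1152 J.
Photons incident: 1152 / 3.632e-19 = 3.172e21, i.e. 3.172e21/6.022e23 = 0.005267 mol.
Photons absorbed: 0.305 × 0.005267 = 0.001606 mol.
Product formed: 0.0065 × 0.001606 = 1.044e-5 mol.
Rate: 1.044e-5 / 273.6 s = 3.82e-8 mol s⁻¹.

3.82e-8 mol s⁻¹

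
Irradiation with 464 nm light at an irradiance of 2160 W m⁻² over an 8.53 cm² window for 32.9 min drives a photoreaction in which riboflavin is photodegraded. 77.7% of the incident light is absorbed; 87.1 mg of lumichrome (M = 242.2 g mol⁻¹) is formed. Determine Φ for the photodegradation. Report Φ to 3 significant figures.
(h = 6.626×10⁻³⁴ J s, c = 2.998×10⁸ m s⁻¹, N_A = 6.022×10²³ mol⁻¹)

Φ = 0.0328

Product: 87.1 mg / 242.2 g mol⁻¹ = 3.596×10⁻⁴ mol.
Photon energy at 464 nm: hc/λ = (6.626×10⁻³⁴)(2.998×10⁸)/(464×10⁻⁹) = 4.281×10⁻¹⁹ J.
Energy delivered: (2160 W m⁻²)(8.53×10⁻⁴ m²)(1974 s) = 3637 J.
Photons incident: 3637 / 4.281×10⁻¹⁹ = 8.496×10²¹, i.e. 8.496×10²¹/6.022×10²³ = 0.01411 mol.
Photons absorbed: 0.777 × 0.01411 = 0.01096 mol.
Φ = 3.596×10⁻⁴ mol / 0.01096 mol photons = 0.0328.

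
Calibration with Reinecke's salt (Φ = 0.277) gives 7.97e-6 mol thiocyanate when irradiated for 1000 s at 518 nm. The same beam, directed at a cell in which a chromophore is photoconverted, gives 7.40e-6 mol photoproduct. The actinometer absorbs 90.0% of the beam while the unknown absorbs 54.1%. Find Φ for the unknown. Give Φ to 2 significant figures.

Φ = 0.43

Photons absorbed by the actinometer: 7.97e-6 / 0.277 = 2.877e-5 mol.
Incident flux: 2.877e-5 / 0.900 = 3.197e-5 einstein.
Absorbed by unknown: 0.541 × 3.197e-5 = 1.730e-5 mol.
Φ(unknown) = 7.40e-6 / 1.730e-5 = 0.43.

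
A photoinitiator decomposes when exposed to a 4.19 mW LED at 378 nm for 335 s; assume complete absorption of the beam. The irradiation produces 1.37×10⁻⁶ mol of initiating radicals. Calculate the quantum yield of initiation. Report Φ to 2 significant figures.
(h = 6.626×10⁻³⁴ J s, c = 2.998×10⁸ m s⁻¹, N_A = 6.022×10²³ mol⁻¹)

Photon energy at 378 nm: hc/λ = (6.626×10⁻³⁴)(2.998×10⁸)/(378×10⁻⁹) = 5.255×10⁻¹⁹ J.
Energy delivered: (4.19 mW)(335 s) = 1.404 J.
Photons incident: 1.404 / 5.255×10⁻¹⁹ = 2.672×10¹⁸, i.e. 2.672×10¹⁸/6.022×10²³ = 4.437×10⁻⁶ mol.
Φ = 1.37×10⁻⁶ mol / 4.437×10⁻⁶ mol photons = 0.31.

Φ = 0.31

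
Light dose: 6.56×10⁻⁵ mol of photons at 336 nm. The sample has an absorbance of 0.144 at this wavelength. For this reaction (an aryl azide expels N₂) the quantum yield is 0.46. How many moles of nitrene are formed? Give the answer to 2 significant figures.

Fraction absorbed: 1 − 10^(−0.144) = 0.2822.
Photons absorbed: 0.2822 × 6.56×10⁻⁵ = 1.851×10⁻⁵ mol.
Product: Φ × n_abs = 0.46 × 1.851×10⁻⁵ = 8.515×10⁻⁶ mol.

8.5×10⁻⁶ mol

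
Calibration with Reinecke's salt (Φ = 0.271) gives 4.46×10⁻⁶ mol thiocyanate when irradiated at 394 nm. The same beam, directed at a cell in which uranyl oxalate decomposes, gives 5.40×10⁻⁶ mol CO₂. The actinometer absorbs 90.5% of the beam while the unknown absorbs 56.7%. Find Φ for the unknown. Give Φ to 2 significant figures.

Φ = 0.52

Photons absorbed by the actinometer: 4.46×10⁻⁶ / 0.271 = 1.646×10⁻⁵ mol.
Incident flux: 1.646×10⁻⁵ / 0.905 = 1.819×10⁻⁵ einstein.
Absorbed by unknown: 0.567 × 1.819×10⁻⁵ = 1.031×10⁻⁵ mol.
Φ(unknown) = 5.40×10⁻⁶ / 1.031×10⁻⁵ = 0.52.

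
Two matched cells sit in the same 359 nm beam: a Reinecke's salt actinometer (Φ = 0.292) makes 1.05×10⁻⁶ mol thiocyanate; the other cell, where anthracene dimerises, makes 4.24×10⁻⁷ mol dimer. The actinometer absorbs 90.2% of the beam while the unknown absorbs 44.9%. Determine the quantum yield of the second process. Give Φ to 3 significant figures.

Photons absorbed by the actinometer: 1.05×10⁻⁶ / 0.292 = 3.596×10⁻⁶ mol.
Incident flux: 3.596×10⁻⁶ / 0.902 = 3.987×10⁻⁶ einstein.
Absorbed by unknown: 0.449 × 3.987×10⁻⁶ = 1.790×10⁻⁶ mol.
Φ(unknown) = 4.24×10⁻⁷ / 1.790×10⁻⁶ = 0.237.

Φ = 0.237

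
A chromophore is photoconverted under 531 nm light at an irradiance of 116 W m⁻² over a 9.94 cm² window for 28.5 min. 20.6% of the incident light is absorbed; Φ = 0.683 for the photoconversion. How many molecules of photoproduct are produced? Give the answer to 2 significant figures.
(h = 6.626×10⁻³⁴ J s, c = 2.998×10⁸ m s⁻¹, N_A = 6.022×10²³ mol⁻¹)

Photon energy at 531 nm: hc/λ = (6.626×10⁻³⁴)(2.998×10⁸)/(531×10⁻⁹) = 3.741×10⁻¹⁹ J.
Energy delivered: (116 W m⁻²)(9.94×10⁻⁴ m²)(1710 s) = 197.2 J.
Photons incident: 197.2 / 3.741×10⁻¹⁹ = 5.271×10²⁰, i.e. 5.271×10²⁰/6.022×10²³ = 8.753×10⁻⁴ mol.
Photons absorbed: 0.206 × 8.753×10⁻⁴ = 1.803×10⁻⁴ mol.
Product: Φ × n_abs = 0.683 × 1.803×10⁻⁴ = 1.231×10⁻⁴ mol.
As a count: 1.231×10⁻⁴ × 6.022×10²³ = 7.4×10¹⁹.

7.4×10¹⁹ molecules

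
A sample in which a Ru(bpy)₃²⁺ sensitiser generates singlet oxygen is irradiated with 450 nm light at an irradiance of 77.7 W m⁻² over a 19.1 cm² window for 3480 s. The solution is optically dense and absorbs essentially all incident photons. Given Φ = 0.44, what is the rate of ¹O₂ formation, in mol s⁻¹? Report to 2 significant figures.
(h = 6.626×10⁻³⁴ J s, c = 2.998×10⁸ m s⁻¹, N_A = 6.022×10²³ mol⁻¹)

Photon energy at 450 nm: hc/λ = (6.626×10⁻³⁴)(2.998×10⁸)/(450×10⁻⁹) = 4.414×10⁻¹⁹ J.
Energy delivered: (77.7 W m⁻²)(19.1×10⁻⁴ m²)(3480 s) = 516.5 J.
Photons incident: 516.5 / 4.414×10⁻¹⁹ = 1.170×10²¹, i.e. 1.170×10²¹/6.022×10²³ = 0.001943 mol.
Product formed: 0.44 × 0.001943 = 8.549×10⁻⁴ mol.
Rate: 8.549×10⁻⁴ / 3480 s = 2.5×10⁻⁷ mol s⁻¹.

2.5×10⁻⁷ mol s⁻¹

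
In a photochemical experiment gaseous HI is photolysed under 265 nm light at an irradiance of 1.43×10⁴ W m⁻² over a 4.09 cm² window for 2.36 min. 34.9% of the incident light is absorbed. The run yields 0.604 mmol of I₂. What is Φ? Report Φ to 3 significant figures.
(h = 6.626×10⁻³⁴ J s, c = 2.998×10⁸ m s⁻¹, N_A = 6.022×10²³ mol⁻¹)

Φ = 0.943

Product: 0.604 mmol = 6.04×10⁻⁴ mol.
Photon energy at 265 nm: hc/λ = (6.626×10⁻³⁴)(2.998×10⁸)/(265×10⁻⁹) = 7.496×10⁻¹⁹ J.
Energy delivered: (1.43×10⁴ W m⁻²)(4.09×10⁻⁴ m²)(141.6 s) = 828.2 J.
Photons incident: 828.2 / 7.496×10⁻¹⁹ = 1.105×10²¹, i.e. 1.105×10²¹/6.022×10²³ = 0.001835 mol.
Photons absorbed: 0.349 × 0.001835 = 6.404×10⁻⁴ mol.
Φ = 6.04×10⁻⁴ mol / 6.404×10⁻⁴ mol photons = 0.943.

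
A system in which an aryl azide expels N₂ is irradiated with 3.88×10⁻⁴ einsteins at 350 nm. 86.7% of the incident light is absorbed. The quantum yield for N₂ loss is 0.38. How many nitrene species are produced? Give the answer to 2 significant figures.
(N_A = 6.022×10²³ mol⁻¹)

Photons absorbed: 0.867 × 3.88×10⁻⁴ = 3.364×10⁻⁴ mol.
Product: Φ × n_abs = 0.38 × 3.364×10⁻⁴ = 1.278×10⁻⁴ mol.
As a count: 1.278×10⁻⁴ × 6.022×10²³ = 7.7×10¹⁹.

7.7×10¹⁹ species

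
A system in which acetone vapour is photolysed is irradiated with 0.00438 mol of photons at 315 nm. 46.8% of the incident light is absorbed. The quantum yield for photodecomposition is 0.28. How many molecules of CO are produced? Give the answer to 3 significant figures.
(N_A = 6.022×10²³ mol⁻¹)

Photons absorbed: 0.468 × 0.00438 = 0.002050 mol.
Product: Φ × n_abs = 0.28 × 0.002050 = 5.740×10⁻⁴ mol.
As a count: 5.740×10⁻⁴ × 6.022×10²³ = 3.46×10²⁰.

3.46×10²⁰ molecules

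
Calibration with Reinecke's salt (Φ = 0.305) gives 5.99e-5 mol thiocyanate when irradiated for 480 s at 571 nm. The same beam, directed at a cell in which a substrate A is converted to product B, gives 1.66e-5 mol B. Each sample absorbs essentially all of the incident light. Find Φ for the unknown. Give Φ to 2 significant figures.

Photons absorbed by the actinometer: 5.99e-5 / 0.305 = 1.964e-4 mol.
Φ(unknown) = 1.66e-5 / 1.964e-4 = 0.085.

Φ = 0.085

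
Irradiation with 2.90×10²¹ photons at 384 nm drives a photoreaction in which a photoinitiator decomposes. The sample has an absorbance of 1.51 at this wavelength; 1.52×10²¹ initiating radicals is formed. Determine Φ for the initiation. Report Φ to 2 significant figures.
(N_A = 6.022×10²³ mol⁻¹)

Φ = 0.54

Product: 1.52×10²¹ / 6.022×10²³ = 0.002524 mol.
Moles of photons: 2.90×10²¹ / 6.022×10²³ = 0.004816 mol.
Fraction absorbed: 1 − 10^(−1.51) = 0.9691.
Photons absorbed: 0.9691 × 0.004816 = 0.004667 mol.
Φ = 0.002524 mol / 0.004667 mol photons = 0.54.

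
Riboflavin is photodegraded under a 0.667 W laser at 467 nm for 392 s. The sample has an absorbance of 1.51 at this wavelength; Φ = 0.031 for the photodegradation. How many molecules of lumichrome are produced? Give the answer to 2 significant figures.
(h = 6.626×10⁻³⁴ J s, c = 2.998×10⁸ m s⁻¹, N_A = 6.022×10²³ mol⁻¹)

Photon energy at 467 nm: hc/λ = (6.626×10⁻³⁴)(2.998×10⁸)/(467×10⁻⁹) = 4.254×10⁻¹⁹ J.
Energy delivered: (0.667 W)(392 s) = 261.5 J.
Photons incident: 261.5 / 4.254×10⁻¹⁹ = 6.147×10²⁰, i.e. 6.147×10²⁰/6.022×10²³ = 0.001021 mol.
Fraction absorbed: 1 − 10^(−1.51) = 0.9691.
Photons absorbed: 0.9691 × 0.001021 = 9.895×10⁻⁴ mol.
Product: Φ × n_abs = 0.031 × 9.895×10⁻⁴ = 3.067×10⁻⁵ mol.
As a count: 3.067×10⁻⁵ × 6.022×10²³ = 1.8×10¹⁹.

1.8×10¹⁹ molecules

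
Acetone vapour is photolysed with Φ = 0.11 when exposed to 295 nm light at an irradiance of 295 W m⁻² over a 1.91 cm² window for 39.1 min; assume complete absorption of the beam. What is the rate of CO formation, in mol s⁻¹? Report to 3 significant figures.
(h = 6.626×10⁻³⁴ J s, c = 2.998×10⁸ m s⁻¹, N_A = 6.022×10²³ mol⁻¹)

1.53×10⁻⁸ mol s⁻¹

Photon energy at 295 nm: hc/λ = (6.626×10⁻³⁴)(2.998×10⁸)/(295×10⁻⁹) = 6.734×10⁻¹⁹ J.
Energy delivered: (295 W m⁻²)(1.91×10⁻⁴ m²)(2346 s) = 132.2 J.
Photons incident: 132.2 / 6.734×10⁻¹⁹ = 1.963×10²⁰, i.e. 1.963×10²⁰/6.022×10²³ = 3.260×10⁻⁴ mol.
Product formed: 0.11 × 3.260×10⁻⁴ = 3.586×10⁻⁵ mol.
Rate: 3.586×10⁻⁵ / 2346 s = 1.53×10⁻⁸ mol s⁻¹.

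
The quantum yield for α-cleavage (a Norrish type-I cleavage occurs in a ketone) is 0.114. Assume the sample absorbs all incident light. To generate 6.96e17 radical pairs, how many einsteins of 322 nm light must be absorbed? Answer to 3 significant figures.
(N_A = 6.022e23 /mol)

Product: 6.96e17 / 6.022e23 = 1.156e-6 mol.
Photons that must be absorbed: 1.156e-6 / 0.114 = 1.014e-5 mol.

1.01e-5 einstein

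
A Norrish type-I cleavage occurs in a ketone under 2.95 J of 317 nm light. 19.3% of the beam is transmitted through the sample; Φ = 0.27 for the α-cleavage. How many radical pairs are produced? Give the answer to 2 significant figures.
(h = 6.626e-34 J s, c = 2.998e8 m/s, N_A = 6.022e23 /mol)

1.0e18 radical pairs

Photon energy at 317 nm: hc/λ = (6.626e-34)(2.998e8)/(317e-9) = 6.266e-19 J.
Photons incident: 2.95 / 6.266e-19 = 4.708e18, i.e. 4.708e18/6.022e23 = 7.818e-6 mol.
Fraction absorbed: 1 − 19.3/100 = 0.8070.
Photons absorbed: 0.8070 × 7.818e-6 = 6.309e-6 mol.
Product: Φ × n_abs = 0.27 × 6.309e-6 = 1.703e-6 mol.
As a count: 1.703e-6 × 6.022e23 = 1.0e18.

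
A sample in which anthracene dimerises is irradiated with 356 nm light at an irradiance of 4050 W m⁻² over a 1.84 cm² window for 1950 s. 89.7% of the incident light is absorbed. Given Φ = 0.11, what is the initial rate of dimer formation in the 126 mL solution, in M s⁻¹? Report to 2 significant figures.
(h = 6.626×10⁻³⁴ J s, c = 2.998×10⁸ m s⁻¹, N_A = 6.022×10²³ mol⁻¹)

1.7×10⁻⁶ M s⁻¹

Photon energy at 356 nm: hc/λ = (6.626×10⁻³⁴)(2.998×10⁸)/(356×10⁻⁹) = 5.580×10⁻¹⁹ J.
Energy delivered: (4050 W m⁻²)(1.84×10⁻⁴ m²)(1950 s) = 1453 J.
Photons incident: 1453 / 5.580×10⁻¹⁹ = 2.604×10²¹, i.e. 2.604×10²¹/6.022×10²³ = 0.004324 mol.
Photons absorbed: 0.897 × 0.004324 = 0.003879 mol.
Product formed: 0.11 × 0.003879 = 4.267×10⁻⁴ mol.
Rate: 4.267×10⁻⁴ mol / (1950 s × 0.126 L) = 1.7×10⁻⁶ M s⁻¹.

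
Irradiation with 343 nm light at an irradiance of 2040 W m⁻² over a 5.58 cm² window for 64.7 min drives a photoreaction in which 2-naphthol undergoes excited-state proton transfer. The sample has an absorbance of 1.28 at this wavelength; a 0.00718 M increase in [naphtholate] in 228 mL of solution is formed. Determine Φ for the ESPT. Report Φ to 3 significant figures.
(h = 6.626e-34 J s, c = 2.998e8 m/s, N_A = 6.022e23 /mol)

Product: (0.00718 M)(0.228 L) = 0.001637 mol.
Photon energy at 343 nm: hc/λ = (6.626e-34)(2.998e8)/(343e-9) = 5.791e-19 J.
Energy delivered: (2040 W m⁻²)(5.58e-4 m²)(3882 s) = 4419 J.
Photons incident: 4419 / 5.791e-19 = 7.631e21, i.e. 7.631e21/6.022e23 = 0.01267 mol.
Fraction absorbed: 1 − 10^(−1.28) = 0.9475.
Photons absorbed: 0.9475 × 0.01267 = 0.01200 mol.
Φ = 0.001637 mol / 0.01200 mol photons = 0.136.

Φ = 0.136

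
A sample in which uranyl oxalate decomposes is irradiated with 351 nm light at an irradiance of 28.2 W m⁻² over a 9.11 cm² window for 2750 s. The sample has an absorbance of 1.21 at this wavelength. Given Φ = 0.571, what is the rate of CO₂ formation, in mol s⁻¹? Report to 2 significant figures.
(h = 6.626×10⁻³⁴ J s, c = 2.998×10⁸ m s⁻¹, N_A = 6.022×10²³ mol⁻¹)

4.0×10⁻⁸ mol s⁻¹

Photon energy at 351 nm: hc/λ = (6.626×10⁻³⁴)(2.998×10⁸)/(351×10⁻⁹) = 5.659×10⁻¹⁹ J.
Energy delivered: (28.2 W m⁻²)(9.11×10⁻⁴ m²)(2750 s) = 70.65 J.
Photons incident: 70.65 / 5.659×10⁻¹⁹ = 1.248×10²⁰, i.e. 1.248×10²⁰/6.022×10²³ = 2.072×10⁻⁴ mol.
Fraction absorbed: 1 − 10^(−1.21) = 0.9383.
Photons absorbed: 0.9383 × 2.072×10⁻⁴ = 1.944×10⁻⁴ mol.
Product formed: 0.571 × 1.944×10⁻⁴ = 1.110×10⁻⁴ mol.
Rate: 1.110×10⁻⁴ / 2750 s = 4.0×10⁻⁸ mol s⁻¹.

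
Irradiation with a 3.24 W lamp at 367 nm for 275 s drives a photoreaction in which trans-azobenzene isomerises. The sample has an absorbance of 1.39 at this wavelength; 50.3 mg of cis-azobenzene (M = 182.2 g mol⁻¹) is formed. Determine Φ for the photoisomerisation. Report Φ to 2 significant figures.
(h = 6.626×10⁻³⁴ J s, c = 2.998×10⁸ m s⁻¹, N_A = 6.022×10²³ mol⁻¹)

Product: 50.3 mg / 182.2 g mol⁻¹ = 2.761×10⁻⁴ mol.
Photon energy at 367 nm: hc/λ = (6.626×10⁻³⁴)(2.998×10⁸)/(367×10⁻⁹) = 5.413×10⁻¹⁹ J.
Energy delivered: (3.24 W)(275 s) = 891.0 J.
Photons incident: 891.0 / 5.413×10⁻¹⁹ = 1.646×10²¹, i.e. 1.646×10²¹/6.022×10²³ = 0.002733 mol.
Fraction absorbed: 1 − 10^(−1.39) = 0.9593.
Photons absorbed: 0.9593 × 0.002733 = 0.002622 mol.
Φ = 2.761×10⁻⁴ mol / 0.002622 mol photons = 0.11.

Φ = 0.11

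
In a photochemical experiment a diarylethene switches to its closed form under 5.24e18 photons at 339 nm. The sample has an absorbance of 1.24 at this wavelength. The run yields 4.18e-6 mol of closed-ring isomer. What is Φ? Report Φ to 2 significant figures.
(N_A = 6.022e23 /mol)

Moles of photons: 5.24e18 / 6.022e23 = 8.701e-6 mol.
Fraction absorbed: 1 − 10^(−1.24) = 0.9425.
Photons absorbed: 0.9425 × 8.701e-6 = 8.201e-6 mol.
Φ = 4.18e-6 mol / 8.201e-6 mol photons = 0.51.

Φ = 0.51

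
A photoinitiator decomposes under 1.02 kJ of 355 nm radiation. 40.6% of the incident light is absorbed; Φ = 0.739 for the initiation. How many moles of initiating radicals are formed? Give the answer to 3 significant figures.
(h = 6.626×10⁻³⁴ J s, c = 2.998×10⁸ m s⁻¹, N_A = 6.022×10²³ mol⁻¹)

Photon energy at 355 nm: hc/λ = (6.626×10⁻³⁴)(2.998×10⁸)/(355×10⁻⁹) = 5.596×10⁻¹⁹ J.
Incident energy: 1.02 kJ = 1020 J.
Photons incident: 1020 / 5.596×10⁻¹⁹ = 1.823×10²¹, i.e. 1.823×10²¹/6.022×10²³ = 0.003027 mol.
Photons absorbed: 0.406 × 0.003027 = 0.001229 mol.
Product: Φ × n_abs = 0.739 × 0.001229 = 9.082×10⁻⁴ mol.

9.08×10⁻⁴ mol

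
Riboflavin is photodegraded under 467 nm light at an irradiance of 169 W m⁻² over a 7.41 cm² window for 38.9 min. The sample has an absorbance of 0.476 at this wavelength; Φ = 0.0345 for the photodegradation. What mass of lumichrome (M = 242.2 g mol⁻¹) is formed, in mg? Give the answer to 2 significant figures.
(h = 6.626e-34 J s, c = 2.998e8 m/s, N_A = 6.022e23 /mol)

Photon energy at 467 nm: hc/λ = (6.626e-34)(2.998e8)/(467e-9) = 4.254e-19 J.
Energy delivered: (169 W m⁻²)(7.41e-4 m²)(2334 s) = 292.3 J.
Photons incident: 292.3 / 4.254e-19 = 6.871e20, i.e. 6.871e20/6.022e23 = 0.001141 mol.
Fraction absorbed: 1 − 10^(−0.476) = 0.6658.
Photons absorbed: 0.6658 × 0.001141 = 7.597e-4 mol.
Product: Φ × n_abs = 0.0345 × 7.597e-4 = 2.621e-5 mol.
Mass: 2.621e-5 × 242.2 = 0.006348 g = 6.3 mg.

6.3 mg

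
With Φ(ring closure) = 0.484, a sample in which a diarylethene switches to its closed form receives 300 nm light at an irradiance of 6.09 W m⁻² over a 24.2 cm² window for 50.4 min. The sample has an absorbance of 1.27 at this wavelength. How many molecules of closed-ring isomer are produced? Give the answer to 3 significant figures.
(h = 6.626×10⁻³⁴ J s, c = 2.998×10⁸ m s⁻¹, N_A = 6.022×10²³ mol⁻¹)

Photon energy at 300 nm: hc/λ = (6.626×10⁻³⁴)(2.998×10⁸)/(300×10⁻⁹) = 6.622×10⁻¹⁹ J.
Energy delivered: (6.09 W m⁻²)(24.2×10⁻⁴ m²)(3024 s) = 44.57 J.
Photons incident: 44.57 / 6.622×10⁻¹⁹ = 6.731×10¹⁹, i.e. 6.731×10¹⁹/6.022×10²³ = 1.118×10⁻⁴ mol.
Fraction absorbed: 1 − 10^(−1.27) = 0.9463.
Photons absorbed: 0.9463 × 1.118×10⁻⁴ = 1.058×10⁻⁴ mol.
Product: Φ × n_abs = 0.484 × 1.058×10⁻⁴ = 5.121×10⁻⁵ mol.
As a count: 5.121×10⁻⁵ × 6.022×10²³ = 3.08×10¹⁹.

3.08×10¹⁹ molecules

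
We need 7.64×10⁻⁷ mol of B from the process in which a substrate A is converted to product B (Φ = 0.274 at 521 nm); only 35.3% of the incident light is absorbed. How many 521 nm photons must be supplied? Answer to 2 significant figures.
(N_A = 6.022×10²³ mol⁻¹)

Photons that must be absorbed: 7.64×10⁻⁷ / 0.274 = 2.788×10⁻⁶ mol.
Incident photons needed: 2.788×10⁻⁶ / 0.353 = 7.898×10⁻⁶ mol.
Photon count: 7.898×10⁻⁶ × 6.022×10²³ = 4.8×10¹⁸.

4.8×10¹⁸ photons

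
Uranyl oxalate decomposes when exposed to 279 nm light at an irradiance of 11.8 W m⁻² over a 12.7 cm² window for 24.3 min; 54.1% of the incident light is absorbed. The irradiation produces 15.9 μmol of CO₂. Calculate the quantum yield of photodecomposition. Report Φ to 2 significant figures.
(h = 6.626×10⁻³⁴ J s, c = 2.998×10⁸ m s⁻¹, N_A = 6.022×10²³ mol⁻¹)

Φ = 0.58

Product: 15.9 μmol = 1.59×10⁻⁵ mol.
Photon energy at 279 nm: hc/λ = (6.626×10⁻³⁴)(2.998×10⁸)/(279×10⁻⁹) = 7.120×10⁻¹⁹ J.
Energy delivered: (11.8 W m⁻²)(12.7×10⁻⁴ m²)(1458 s) = 21.85 J.
Photons incident: 21.85 / 7.120×10⁻¹⁹ = 3.069×10¹⁹, i.e. 3.069×10¹⁹/6.022×10²³ = 5.096×10⁻⁵ mol.
Photons absorbed: 0.541 × 5.096×10⁻⁵ = 2.757×10⁻⁵ mol.
Φ = 1.59×10⁻⁵ mol / 2.757×10⁻⁵ mol photons = 0.58.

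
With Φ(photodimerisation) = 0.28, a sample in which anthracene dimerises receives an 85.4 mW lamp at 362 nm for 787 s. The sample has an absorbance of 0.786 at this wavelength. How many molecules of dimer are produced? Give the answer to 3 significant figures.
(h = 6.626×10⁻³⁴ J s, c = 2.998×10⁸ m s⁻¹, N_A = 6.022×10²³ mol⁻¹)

Photon energy at 362 nm: hc/λ = (6.626×10⁻³⁴)(2.998×10⁸)/(362×10⁻⁹) = 5.487×10⁻¹⁹ J.
Energy delivered: (85.4 mW)(787 s) = 67.21 J.
Photons incident: 67.21 / 5.487×10⁻¹⁹ = 1.225×10²⁰, i.e. 1.225×10²⁰/6.022×10²³ = 2.034×10⁻⁴ mol.
Fraction absorbed: 1 − 10^(−0.786) = 0.8363.
Photons absorbed: 0.8363 × 2.034×10⁻⁴ = 1.701×10⁻⁴ mol.
Product: Φ × n_abs = 0.28 × 1.701×10⁻⁴ = 4.763×10⁻⁵ mol.
As a count: 4.763×10⁻⁵ × 6.022×10²³ = 2.87×10¹⁹.

2.87×10¹⁹ molecules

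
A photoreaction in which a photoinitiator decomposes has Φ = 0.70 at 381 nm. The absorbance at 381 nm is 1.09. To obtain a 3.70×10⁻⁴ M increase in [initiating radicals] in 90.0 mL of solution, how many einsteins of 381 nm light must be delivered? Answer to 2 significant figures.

Product: (3.70×10⁻⁴ M)(0.09 L) = 3.330×10⁻⁵ mol.
Photons that must be absorbed: 3.330×10⁻⁵ / 0.70 = 4.757×10⁻⁵ mol.
Fraction absorbed: 1 − 10^(−1.09) = 0.9187.
Incident photons needed: 4.757×10⁻⁵ / 0.9187 = 5.178×10⁻⁵ mol.

5.2×10⁻⁵ einstein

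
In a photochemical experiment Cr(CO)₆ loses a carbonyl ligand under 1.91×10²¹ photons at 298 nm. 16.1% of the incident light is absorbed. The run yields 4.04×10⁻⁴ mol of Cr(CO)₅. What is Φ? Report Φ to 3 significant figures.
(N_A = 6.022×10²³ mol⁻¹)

Moles of photons: 1.91×10²¹ / 6.022×10²³ = 0.003172 mol.
Photons absorbed: 0.161 × 0.003172 = 5.107×10⁻⁴ mol.
Φ = 4.04×10⁻⁴ mol / 5.107×10⁻⁴ mol photons = 0.791.

Φ = 0.791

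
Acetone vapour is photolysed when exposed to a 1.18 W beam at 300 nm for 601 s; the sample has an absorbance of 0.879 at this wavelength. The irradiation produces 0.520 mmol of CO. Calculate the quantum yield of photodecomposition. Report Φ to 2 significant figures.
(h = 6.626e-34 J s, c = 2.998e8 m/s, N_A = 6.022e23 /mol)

Product: 0.520 mmol = 5.20e-4 mol.
Photon energy at 300 nm: hc/λ = (6.626e-34)(2.998e8)/(300e-9) = 6.622e-19 J.
Energy delivered: (1.18 W)(601 s) = 709.2 J.
Photons incident: 709.2 / 6.622e-19 = 1.071e21, i.e. 1.071e21/6.022e23 = 0.001778 mol.
Fraction absorbed: 1 − 10^(−0.879) = 0.8679.
Photons absorbed: 0.8679 × 0.001778 = 0.001543 mol.
Φ = 5.20e-4 mol / 0.001543 mol photons = 0.34.

Φ = 0.34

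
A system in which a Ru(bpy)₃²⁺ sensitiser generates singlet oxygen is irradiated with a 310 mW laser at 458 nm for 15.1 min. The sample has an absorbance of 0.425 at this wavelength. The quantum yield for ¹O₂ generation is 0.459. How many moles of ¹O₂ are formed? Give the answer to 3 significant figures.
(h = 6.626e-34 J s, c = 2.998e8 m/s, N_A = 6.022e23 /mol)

Photon energy at 458 nm: hc/λ = (6.626e-34)(2.998e8)/(458e-9) = 4.337e-19 J.
Energy delivered: (310 mW)(906 s) = 280.9 J.
Photons incident: 280.9 / 4.337e-19 = 6.477e20, i.e. 6.477e20/6.022e23 = 0.001076 mol.
Fraction absorbed: 1 − 10^(−0.425) = 0.6242.
Photons absorbed: 0.6242 × 0.001076 = 6.716e-4 mol.
Product: Φ × n_abs = 0.459 × 6.716e-4 = 3.083e-4 mol.

3.08e-4 mol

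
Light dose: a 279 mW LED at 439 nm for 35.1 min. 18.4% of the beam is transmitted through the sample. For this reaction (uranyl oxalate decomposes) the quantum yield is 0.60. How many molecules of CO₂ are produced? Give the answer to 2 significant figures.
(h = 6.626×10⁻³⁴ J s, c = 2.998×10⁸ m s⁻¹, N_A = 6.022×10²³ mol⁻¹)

Photon energy at 439 nm: hc/λ = (6.626×10⁻³⁴)(2.998×10⁸)/(439×10⁻⁹) = 4.525×10⁻¹⁹ J.
Energy delivered: (279 mW)(2106 s) = 587.6 J.
Photons incident: 587.6 / 4.525×10⁻¹⁹ = 1.299×10²¹, i.e. 1.299×10²¹/6.022×10²³ = 0.002157 mol.
Fraction absorbed: 1 − 18.4/100 = 0.8160.
Photons absorbed: 0.8160 × 0.002157 = 0.001760 mol.
Product: Φ × n_abs = 0.60 × 0.001760 = 0.001056 mol.
As a count: 0.001056 × 6.022×10²³ = 6.4×10²⁰.

6.4×10²⁰ molecules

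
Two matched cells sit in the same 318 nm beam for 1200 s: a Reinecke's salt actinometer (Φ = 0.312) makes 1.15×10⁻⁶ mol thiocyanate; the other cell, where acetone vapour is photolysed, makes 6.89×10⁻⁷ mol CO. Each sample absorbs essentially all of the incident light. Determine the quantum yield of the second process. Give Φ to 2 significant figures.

Φ = 0.19

Photons absorbed by the actinometer: 1.15×10⁻⁶ / 0.312 = 3.686×10⁻⁶ mol.
Φ(unknown) = 6.89×10⁻⁷ / 3.686×10⁻⁶ = 0.19.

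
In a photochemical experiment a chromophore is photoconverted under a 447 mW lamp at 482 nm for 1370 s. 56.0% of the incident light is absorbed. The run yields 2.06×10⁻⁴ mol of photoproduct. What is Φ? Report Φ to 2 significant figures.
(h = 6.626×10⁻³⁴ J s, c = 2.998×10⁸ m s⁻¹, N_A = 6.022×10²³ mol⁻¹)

Photon energy at 482 nm: hc/λ = (6.626×10⁻³⁴)(2.998×10⁸)/(482×10⁻⁹) = 4.121×10⁻¹⁹ J.
Energy delivered: (447 mW)(1370 s) = 612.4 J.
Photons incident: 612.4 / 4.121×10⁻¹⁹ = 1.486×10²¹, i.e. 1.486×10²¹/6.022×10²³ = 0.002468 mol.
Photons absorbed: 0.560 × 0.002468 = 0.001382 mol.
Φ = 2.06×10⁻⁴ mol / 0.001382 mol photons = 0.15.

Φ = 0.15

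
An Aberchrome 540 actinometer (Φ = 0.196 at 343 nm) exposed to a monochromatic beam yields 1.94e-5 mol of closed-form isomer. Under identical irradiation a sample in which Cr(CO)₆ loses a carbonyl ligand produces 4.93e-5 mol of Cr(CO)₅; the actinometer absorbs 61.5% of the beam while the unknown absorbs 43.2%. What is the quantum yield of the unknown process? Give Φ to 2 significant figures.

Photons absorbed by the actinometer: 1.94e-5 / 0.196 = 9.898e-5 mol.
Incident flux: 9.898e-5 / 0.615 = 1.609e-4 einstein.
Absorbed by unknown: 0.432 × 1.609e-4 = 6.951e-5 mol.
Φ(unknown) = 4.93e-5 / 6.951e-5 = 0.71.

Φ = 0.71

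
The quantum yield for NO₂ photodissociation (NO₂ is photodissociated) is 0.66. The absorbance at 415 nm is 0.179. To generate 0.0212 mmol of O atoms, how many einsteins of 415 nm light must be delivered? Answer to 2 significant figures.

Product: 0.0212 mmol = 2.12×10⁻⁵ mol.
Photons that must be absorbed: 2.12×10⁻⁵ / 0.66 = 3.212×10⁻⁵ mol.
Fraction absorbed: 1 − 10^(−0.179) = 0.3378.
Incident photons needed: 3.212×10⁻⁵ / 0.3378 = 9.509×10⁻⁵ mol.

9.5×10⁻⁵ einstein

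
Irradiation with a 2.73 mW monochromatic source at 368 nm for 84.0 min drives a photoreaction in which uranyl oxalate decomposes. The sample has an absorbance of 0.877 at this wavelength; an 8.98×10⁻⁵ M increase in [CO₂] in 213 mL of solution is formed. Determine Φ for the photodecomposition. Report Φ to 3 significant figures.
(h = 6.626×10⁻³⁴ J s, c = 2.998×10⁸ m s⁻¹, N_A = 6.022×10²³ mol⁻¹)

Φ = 0.521

Product: (8.98×10⁻⁵ M)(0.213 L) = 1.913×10⁻⁵ mol.
Photon energy at 368 nm: hc/λ = (6.626×10⁻³⁴)(2.998×10⁸)/(368×10⁻⁹) = 5.398×10⁻¹⁹ J.
Energy delivered: (2.73 mW)(5040 s) = 13.76 J.
Photons incident: 13.76 / 5.398×10⁻¹⁹ = 2.549×10¹⁹, i.e. 2.549×10¹⁹/6.022×10²³ = 4.233×10⁻⁵ mol.
Fraction absorbed: 1 − 10^(−0.877) = 0.8673.
Photons absorbed: 0.8673 × 4.233×10⁻⁵ = 3.671×10⁻⁵ mol.
Φ = 1.913×10⁻⁵ mol / 3.671×10⁻⁵ mol photons = 0.521.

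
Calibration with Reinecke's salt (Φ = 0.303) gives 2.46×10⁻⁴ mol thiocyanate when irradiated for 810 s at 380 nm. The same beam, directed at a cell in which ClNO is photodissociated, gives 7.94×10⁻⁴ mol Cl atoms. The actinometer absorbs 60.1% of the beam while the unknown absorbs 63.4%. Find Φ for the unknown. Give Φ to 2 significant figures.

Φ = 0.93

Photons absorbed by the actinometer: 2.46×10⁻⁴ / 0.303 = 8.119×10⁻⁴ mol.
Incident flux: 8.119×10⁻⁴ / 0.601 = 0.001351 einstein.
Absorbed by unknown: 0.634 × 0.001351 = 8.565×10⁻⁴ mol.
Φ(unknown) = 7.94×10⁻⁴ / 8.565×10⁻⁴ = 0.93.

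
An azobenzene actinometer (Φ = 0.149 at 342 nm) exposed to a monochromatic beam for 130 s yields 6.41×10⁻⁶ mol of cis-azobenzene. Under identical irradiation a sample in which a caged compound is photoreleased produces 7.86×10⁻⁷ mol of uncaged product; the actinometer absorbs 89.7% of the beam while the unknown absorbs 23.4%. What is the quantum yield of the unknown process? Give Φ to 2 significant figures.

Photons absorbed by the actinometer: 6.41×10⁻⁶ / 0.149 = 4.302×10⁻⁵ mol.
Incident flux: 4.302×10⁻⁵ / 0.897 = 4.796×10⁻⁵ einstein.
Absorbed by unknown: 0.234 × 4.796×10⁻⁵ = 1.122×10⁻⁵ mol.
Φ(unknown) = 7.86×10⁻⁷ / 1.122×10⁻⁵ = 0.070.

Φ = 0.070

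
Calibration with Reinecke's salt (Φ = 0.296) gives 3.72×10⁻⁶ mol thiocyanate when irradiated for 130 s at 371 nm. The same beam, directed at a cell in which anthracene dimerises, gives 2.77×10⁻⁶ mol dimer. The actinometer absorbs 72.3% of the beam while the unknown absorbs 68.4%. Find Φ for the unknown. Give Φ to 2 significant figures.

Φ = 0.23

Photons absorbed by the actinometer: 3.72×10⁻⁶ / 0.296 = 1.257×10⁻⁵ mol.
Incident flux: 1.257×10⁻⁵ / 0.723 = 1.739×10⁻⁵ einstein.
Absorbed by unknown: 0.684 × 1.739×10⁻⁵ = 1.189×10⁻⁵ mol.
Φ(unknown) = 2.77×10⁻⁶ / 1.189×10⁻⁵ = 0.23.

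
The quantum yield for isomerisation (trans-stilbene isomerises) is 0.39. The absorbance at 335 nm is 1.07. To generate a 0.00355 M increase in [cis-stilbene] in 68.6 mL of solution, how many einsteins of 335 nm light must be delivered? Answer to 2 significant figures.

Product: (0.00355 M)(0.0686 L) = 2.435×10⁻⁴ mol.
Photons that must be absorbed: 2.435×10⁻⁴ / 0.39 = 6.244×10⁻⁴ mol.
Fraction absorbed: 1 − 10^(−1.07) = 0.9149.
Incident photons needed: 6.244×10⁻⁴ / 0.9149 = 6.825×10⁻⁴ mol.

6.8×10⁻⁴ einstein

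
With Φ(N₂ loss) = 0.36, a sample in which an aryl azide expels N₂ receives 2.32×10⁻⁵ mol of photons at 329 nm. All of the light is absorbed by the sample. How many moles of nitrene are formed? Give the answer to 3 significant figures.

8.35×10⁻⁶ mol

Product: Φ × n_abs = 0.36 × 2.32×10⁻⁵ = 8.352×10⁻⁶ mol.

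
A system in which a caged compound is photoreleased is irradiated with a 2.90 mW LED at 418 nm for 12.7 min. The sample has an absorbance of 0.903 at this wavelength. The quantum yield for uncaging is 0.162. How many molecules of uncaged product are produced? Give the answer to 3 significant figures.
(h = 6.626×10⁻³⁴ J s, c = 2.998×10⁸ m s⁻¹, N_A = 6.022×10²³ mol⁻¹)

Photon energy at 418 nm: hc/λ = (6.626×10⁻³⁴)(2.998×10⁸)/(418×10⁻⁹) = 4.752×10⁻¹⁹ J.
Energy delivered: (2.90 mW)(762 s) = 2.210 J.
Photons incident: 2.210 / 4.752×10⁻¹⁹ = 4.651×10¹⁸, i.e. 4.651×10¹⁸/6.022×10²³ = 7.723×10⁻⁶ mol.
Fraction absorbed: 1 − 10^(−0.903) = 0.8750.
Photons absorbed: 0.8750 × 7.723×10⁻⁶ = 6.758×10⁻⁶ mol.
Product: Φ × n_abs = 0.162 × 6.758×10⁻⁶ = 1.095×10⁻⁶ mol.
As a count: 1.095×10⁻⁶ × 6.022×10²³ = 6.59×10¹⁷.

6.59×10¹⁷ molecules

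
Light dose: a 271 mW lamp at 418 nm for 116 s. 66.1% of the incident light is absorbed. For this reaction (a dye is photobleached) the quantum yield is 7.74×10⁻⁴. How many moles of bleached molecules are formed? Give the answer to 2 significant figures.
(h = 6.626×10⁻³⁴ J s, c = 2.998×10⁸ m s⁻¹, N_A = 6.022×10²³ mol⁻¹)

5.6×10⁻⁸ mol

Photon energy at 418 nm: hc/λ = (6.626×10⁻³⁴)(2.998×10⁸)/(418×10⁻⁹) = 4.752×10⁻¹⁹ J.
Energy delivered: (271 mW)(116 s) = 31.44 J.
Photons incident: 31.44 / 4.752×10⁻¹⁹ = 6.616×10¹⁹, i.e. 6.616×10¹⁹/6.022×10²³ = 1.099×10⁻⁴ mol.
Photons absorbed: 0.661 × 1.099×10⁻⁴ = 7.264×10⁻⁵ mol.
Product: Φ × n_abs = 7.74×10⁻⁴ × 7.264×10⁻⁵ = 5.622×10⁻⁸ mol.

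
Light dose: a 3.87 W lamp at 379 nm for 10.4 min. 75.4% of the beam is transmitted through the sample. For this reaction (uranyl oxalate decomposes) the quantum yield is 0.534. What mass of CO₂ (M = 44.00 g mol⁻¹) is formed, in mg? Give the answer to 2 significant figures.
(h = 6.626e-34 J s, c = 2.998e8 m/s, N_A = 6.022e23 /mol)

Photon energy at 379 nm: hc/λ = (6.626e-34)(2.998e8)/(379e-9) = 5.241e-19 J.
Energy delivered: (3.87 W)(624 s) = 2415 J.
Photons incident: 2415 / 5.241e-19 = 4.608e21, i.e. 4.608e21/6.022e23 = 0.007652 mol.
Fraction absorbed: 1 − 75.4/100 = 0.2460.
Photons absorbed: 0.2460 × 0.007652 = 0.001882 mol.
Product: Φ × n_abs = 0.534 × 0.001882 = 0.001005 mol.
Mass: 0.001005 × 44.00 = 0.04422 g = 44 mg.

44 mg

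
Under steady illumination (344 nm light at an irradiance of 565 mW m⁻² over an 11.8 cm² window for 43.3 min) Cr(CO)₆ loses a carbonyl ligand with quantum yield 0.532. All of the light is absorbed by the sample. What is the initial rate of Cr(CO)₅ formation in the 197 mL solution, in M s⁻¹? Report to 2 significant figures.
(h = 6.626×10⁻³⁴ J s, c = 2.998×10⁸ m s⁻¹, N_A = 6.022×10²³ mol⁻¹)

Photon energy at 344 nm: hc/λ = (6.626×10⁻³⁴)(2.998×10⁸)/(344×10⁻⁹) = 5.775×10⁻¹⁹ J.
Energy delivered: (565 mW m⁻²)(11.8×10⁻⁴ m²)(2598 s) = 1.732 J.
Photons incident: 1.732 / 5.775×10⁻¹⁹ = 2.999×10¹⁸, i.e. 2.999×10¹⁸/6.022×10²³ = 4.980×10⁻⁶ mol.
Product formed: 0.532 × 4.980×10⁻⁶ = 2.649×10⁻⁶ mol.
Rate: 2.649×10⁻⁶ mol / (2598 s × 0.197 L) = 5.2×10⁻⁹ M s⁻¹.

5.2×10⁻⁹ M s⁻¹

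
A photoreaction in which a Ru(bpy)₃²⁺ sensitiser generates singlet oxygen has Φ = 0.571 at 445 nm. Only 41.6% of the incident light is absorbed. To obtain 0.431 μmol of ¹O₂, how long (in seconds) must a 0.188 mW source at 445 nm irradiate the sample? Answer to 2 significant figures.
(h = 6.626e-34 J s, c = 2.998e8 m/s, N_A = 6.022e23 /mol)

t ≈ 2600 s

Product: 0.431 μmol = 4.31e-7 mol.
Photons that must be absorbed: 4.31e-7 / 0.571 = 7.548e-7 mol.
Incident photons needed: 7.548e-7 / 0.416 = 1.814e-6 mol.
Photon energy: hc/λ = 4.464e-19 J; per mole, 2.688e5 J mol⁻¹.
Energy required: 1.814e-6 × 2.688e5 = 0.4876 J.
Time: 0.4876 J / 0.000188 W = 2600 s.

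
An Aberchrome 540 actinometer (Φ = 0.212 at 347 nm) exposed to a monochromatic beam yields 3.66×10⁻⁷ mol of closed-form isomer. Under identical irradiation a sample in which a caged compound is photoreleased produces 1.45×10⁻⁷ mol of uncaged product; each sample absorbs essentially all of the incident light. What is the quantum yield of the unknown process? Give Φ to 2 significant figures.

Photons absorbed by the actinometer: 3.66×10⁻⁷ / 0.212 = 1.726×10⁻⁶ mol.
Φ(unknown) = 1.45×10⁻⁷ / 1.726×10⁻⁶ = 0.084.

Φ = 0.084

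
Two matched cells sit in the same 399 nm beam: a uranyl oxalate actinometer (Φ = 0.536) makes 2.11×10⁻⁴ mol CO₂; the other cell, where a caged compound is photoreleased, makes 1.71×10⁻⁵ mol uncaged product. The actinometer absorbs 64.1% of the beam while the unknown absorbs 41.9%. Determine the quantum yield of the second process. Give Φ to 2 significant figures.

Φ = 0.066

Photons absorbed by the actinometer: 2.11×10⁻⁴ / 0.536 = 3.937×10⁻⁴ mol.
Incident flux: 3.937×10⁻⁴ / 0.641 = 6.142×10⁻⁴ einstein.
Absorbed by unknown: 0.419 × 6.142×10⁻⁴ = 2.573×10⁻⁴ mol.
Φ(unknown) = 1.71×10⁻⁵ / 2.573×10⁻⁴ = 0.066.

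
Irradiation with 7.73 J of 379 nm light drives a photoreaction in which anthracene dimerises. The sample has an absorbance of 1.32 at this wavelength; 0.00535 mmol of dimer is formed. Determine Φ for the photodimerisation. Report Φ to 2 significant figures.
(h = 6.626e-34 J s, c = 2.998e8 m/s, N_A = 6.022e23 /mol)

Product: 0.00535 mmol = 5.35e-6 mol.
Photon energy at 379 nm: hc/λ = (6.626e-34)(2.998e8)/(379e-9) = 5.241e-19 J.
Photons incident: 7.73 / 5.241e-19 = 1.475e19, i.e. 1.475e19/6.022e23 = 2.449e-5 mol.
Fraction absorbed: 1 − 10^(−1.32) = 0.9521.
Photons absorbed: 0.9521 × 2.449e-5 = 2.332e-5 mol.
Φ = 5.35e-6 mol / 2.332e-5 mol photons = 0.23.

Φ = 0.23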